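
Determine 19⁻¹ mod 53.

14

53 = 2·19 + 15
19 = 1·15 + 4
15 = 3·4 + 3
4 = 1·3 + 1
3 = 3·1 + 0
gcd(19, 53) = 1, so the inverse exists.
Back-substitute for 1:
1 = 1·4 − 1·3
  = −1·15 + 4·4
  = 4·19 − 5·15
  = −5·53 + 14·19
So 19⁻¹ ≡ 14 (mod 53).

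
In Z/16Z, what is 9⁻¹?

16 = 1·9 + 7
9 = 1·7 + 2
7 = 3·2 + 1
2 = 2·1 + 0
gcd(9, 16) = 1, so the inverse exists.
Back-substitute for 1:
1 = 1·7 − 3·2
  = −3·9 + 4·7
  = 4·16 − 7·9
So 9⁻¹ ≡ −7 ≡ 9 (mod 16).

9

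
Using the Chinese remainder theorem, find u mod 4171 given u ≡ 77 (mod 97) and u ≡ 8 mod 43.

2502

97⁻¹ mod 43: 97*4 ≡ 1 (mod 43), so 97⁻¹ ≡ 4.
u = 77 + 97*((8 − 77)*4 mod 43) = 77 + 97*25 = 2502.
Check: 2502 mod 97 = 77, 2502 mod 43 = 8. ✓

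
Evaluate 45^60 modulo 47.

28

60 in binary is 111100, i.e. 60 = 32 + 16 + 8 + 4.
45^1 ≡ 45 (mod 47)
45^2 ≡ 45^2 = 2025 ≡ 4 (mod 47)
45^4 ≡ 4^2 = 16 (mod 47)
45^8 ≡ 16^2 = 256 ≡ 21 (mod 47)
45^16 ≡ 21^2 = 441 ≡ 18 (mod 47)
45^32 ≡ 18^2 = 324 ≡ 42 (mod 47)
45^60 = 45^32 × 45^16 × 45^8 × 45^4 ≡ 42 × 18 × 21 × 16 (mod 47).
Accumulate the product:
42 × 18 = 756 ≡ 4
4 × 21 = 84 ≡ 37
37 × 16 = 592 ≡ 28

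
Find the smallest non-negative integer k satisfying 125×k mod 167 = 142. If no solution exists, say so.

100

gcd(125, 167) = 1, so a unique solution mod 167 exists.
125⁻¹ ≡ 163 (mod 167).
k ≡ 163×142 ≡ 100 (mod 167).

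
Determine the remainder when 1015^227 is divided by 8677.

1015^1 ≡ 1015 (mod 8677)
1015^2 ≡ 1015^2 = 1030225 ≡ 6339 (mod 8677)
1015^4 ≡ 6339^2 = 40182921 ≡ 8411 (mod 8677)
1015^8 ≡ 8411^2 = 70744921 ≡ 1340 (mod 8677)
1015^16 ≡ 1340^2 = 1795600 ≡ 8138 (mod 8677)
1015^32 ≡ 8138^2 = 66227044 ≡ 4180 (mod 8677)
1015^64 ≡ 4180^2 = 17472400 ≡ 5599 (mod 8677)
1015^128 ≡ 5599^2 = 31348801 ≡ 7477 (mod 8677)
1015^227 = 1015^128 × 1015^64 × 1015^32 × 1015^2 × 1015^1 ≡ 7477 × 5599 × 4180 × 6339 × 1015 (mod 8677).
Accumulate the product:
7477 × 5599 = 41863723 ≡ 5875
5875 × 4180 = 24557500 ≡ 1590
1590 × 6339 = 10079010 ≡ 5013
5013 × 1015 = 5088195 ≡ 3473

3473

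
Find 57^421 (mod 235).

Compute successive squares:
421 in binary is 110100101, i.e. 421 = 256 + 128 + 32 + 4 + 1.
57^1 ≡ 57 (mod 235)
57^2 ≡ 57^2 = 3249 ≡ 194 (mod 235)
57^4 ≡ 194^2 = 37636 ≡ 36 (mod 235)
57^8 ≡ 36^2 = 1296 ≡ 121 (mod 235)
57^16 ≡ 121^2 = 14641 ≡ 71 (mod 235)
57^32 ≡ 71^2 = 5041 ≡ 106 (mod 235)
57^64 ≡ 106^2 = 11236 ≡ 191 (mod 235)
57^128 ≡ 191^2 = 36481 ≡ 56 (mod 235)
57^256 ≡ 56^2 = 3136 ≡ 81 (mod 235)
57^421 = 57^256 · 57^128 · 57^32 · 57^4 · 57^1 ≡ 81 · 56 · 106 · 36 · 57 (mod 235).
Accumulate the product:
81 · 56 = 4536 ≡ 71
71 · 106 = 7526 ≡ 6
6 · 36 = 216
216 · 57 = 12312 ≡ 92

92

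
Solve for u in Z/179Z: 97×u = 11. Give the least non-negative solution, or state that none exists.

gcd(97, 179) = 1, so a unique solution mod 179 exists.
97⁻¹ ≡ 24 (mod 179).
u ≡ 24×11 ≡ 85 (mod 179).

85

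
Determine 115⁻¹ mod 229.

By the extended Euclidean algorithm:
229 = 1×115 + 114
115 = 1×114 + 1
114 = 114×1 + 0
gcd(115, 229) = 1, so the inverse exists.
Back-substitute for 1:
1 = 1×115 − 1×114
  = −1×229 + 2×115
So 115⁻¹ ≡ 2 (mod 229).

2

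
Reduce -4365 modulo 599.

-4365 = -8·599 + 427, so -4365 ≡ 427 (mod 599).

427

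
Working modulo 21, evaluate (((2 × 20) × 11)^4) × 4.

4

2 × 20 = 40 ≡ 19 (mod 21)
19 × 11 = 209 ≡ 20 (mod 21)
(20)^4 ≡ 1 (mod 21)
1 × 4 = 4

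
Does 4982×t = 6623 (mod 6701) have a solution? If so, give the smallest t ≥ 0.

5286

gcd(4982, 6701) = 1, so a unique solution mod 6701 exists.
4982⁻¹ ≡ 3025 (mod 6701).
t ≡ 3025×6623 ≡ 5286 (mod 6701).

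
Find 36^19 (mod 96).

By square-and-multiply:
36^1 ≡ 36 (mod 96)
36^2 ≡ 36^2 = 1296 ≡ 48 (mod 96)
36^4 ≡ 48^2 = 2304 ≡ 0 (mod 96)
36^8 ≡ 0^2 = 0 (mod 96)
36^16 ≡ 0^2 = 0 (mod 96)
36^19 = 36^16 × 36^2 × 36^1 ≡ 0 × 48 × 36 (mod 96).
Accumulate the product:
0 × 48 = 0
0 × 36 = 0

0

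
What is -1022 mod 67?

-1022 = -16×67 + 50, so -1022 ≡ 50 (mod 67).

50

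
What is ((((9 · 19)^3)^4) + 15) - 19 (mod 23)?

9 · 19 = 171 ≡ 10 (mod 23)
(10)^3 ≡ 11 (mod 23)
(11)^4 ≡ 13 (mod 23)
13 + 15 = 28 ≡ 5 (mod 23)
5 - 19 = -14 ≡ 9 (mod 23)

9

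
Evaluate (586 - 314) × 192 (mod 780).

744

586 - 314 = 272
272 × 192 = 52224 ≡ 744 (mod 780)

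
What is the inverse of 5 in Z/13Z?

Apply the Euclidean algorithm and back-substitute:
13 = 2*5 + 3
5 = 1*3 + 2
3 = 1*2 + 1
2 = 2*1 + 0
gcd(5, 13) = 1, so the inverse exists.
Bézout: 1 = 2*13 − 5*5.
So 5⁻¹ ≡ −5 ≡ 8 (mod 13).

8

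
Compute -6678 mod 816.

-6678 = -9·816 + 666, so -6678 ≡ 666 (mod 816).

666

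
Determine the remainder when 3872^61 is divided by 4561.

3844

By square-and-multiply:
61 in binary is 111101, i.e. 61 = 32 + 16 + 8 + 4 + 1.
3872^1 ≡ 3872 (mod 4561)
3872^2 ≡ 3872^2 = 14992384 ≡ 377 (mod 4561)
3872^4 ≡ 377^2 = 142129 ≡ 738 (mod 4561)
3872^8 ≡ 738^2 = 544644 ≡ 1885 (mod 4561)
3872^16 ≡ 1885^2 = 3553225 ≡ 206 (mod 4561)
3872^32 ≡ 206^2 = 42436 ≡ 1387 (mod 4561)
3872^61 = 3872^32 * 3872^16 * 3872^8 * 3872^4 * 3872^1 ≡ 1387 * 206 * 1885 * 738 * 3872 (mod 4561).
Accumulate the product:
1387 * 206 = 285722 ≡ 2940
2940 * 1885 = 5541900 ≡ 285
285 * 738 = 210330 ≡ 524
524 * 3872 = 2028928 ≡ 3844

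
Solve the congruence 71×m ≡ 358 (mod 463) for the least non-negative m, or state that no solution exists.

455

gcd(71, 463) = 1, so a unique solution mod 463 exists.
71⁻¹ ≡ 150 (mod 463).
m ≡ 150×358 ≡ 455 (mod 463).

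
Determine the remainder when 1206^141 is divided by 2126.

141 in binary is 10001101, i.e. 141 = 128 + 8 + 4 + 1.
1206^1 ≡ 1206 (mod 2126)
1206^2 ≡ 1206^2 = 1454436 ≡ 252 (mod 2126)
1206^4 ≡ 252^2 = 63504 ≡ 1850 (mod 2126)
1206^8 ≡ 1850^2 = 3422500 ≡ 1766 (mod 2126)
1206^16 ≡ 1766^2 = 3118756 ≡ 2040 (mod 2126)
1206^32 ≡ 2040^2 = 4161600 ≡ 1018 (mod 2126)
1206^64 ≡ 1018^2 = 1036324 ≡ 962 (mod 2126)
1206^128 ≡ 962^2 = 925444 ≡ 634 (mod 2126)
1206^141 = 1206^128 * 1206^8 * 1206^4 * 1206^1 ≡ 634 * 1766 * 1850 * 1206 (mod 2126).
Accumulate the product:
634 * 1766 = 1119644 ≡ 1368
1368 * 1850 = 2530800 ≡ 860
860 * 1206 = 1037160 ≡ 1798

1798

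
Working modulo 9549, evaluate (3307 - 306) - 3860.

8690

3307 - 306 = 3001
3001 - 3860 = -859 ≡ 8690 (mod 9549)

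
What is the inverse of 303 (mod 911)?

454

Apply the Euclidean algorithm and back-substitute:
911 = 3·303 + 2
303 = 151·2 + 1
2 = 2·1 + 0
gcd(303, 911) = 1, so the inverse exists.
Back-substitute for 1:
1 = 1·303 − 151·2
  = −151·911 + 454·303
So 303⁻¹ ≡ 454 (mod 911).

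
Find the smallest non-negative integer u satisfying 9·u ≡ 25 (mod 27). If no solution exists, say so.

no solution

gcd(9, 27) = 9, and 9 does not divide 25.
So the congruence has no solution.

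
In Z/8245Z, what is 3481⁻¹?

Run the extended Euclidean algorithm:
8245 = 2·3481 + 1283
3481 = 2·1283 + 915
1283 = 1·915 + 368
915 = 2·368 + 179
368 = 2·179 + 10
179 = 17·10 + 9
10 = 1·9 + 1
9 = 9·1 + 0
gcd(3481, 8245) = 1, so the inverse exists.
Back-substitute for 1:
1 = 1·10 − 1·9
  = −1·179 + 18·10
  = 18·368 − 37·179
  = −37·915 + 92·368
  = 92·1283 − 129·915
  = −129·3481 + 350·1283
  = 350·8245 − 829·3481
So 3481⁻¹ ≡ −829 ≡ 7416 (mod 8245).

7416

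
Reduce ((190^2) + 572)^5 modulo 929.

639

(190)^2 ≡ 798 (mod 929)
798 + 572 = 1370 ≡ 441 (mod 929)
(441)^5 ≡ 639 (mod 929)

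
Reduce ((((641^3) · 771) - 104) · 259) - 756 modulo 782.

333

(641)^3 ≡ 249 (mod 782)
249 · 771 = 191979 ≡ 389 (mod 782)
389 - 104 = 285
285 · 259 = 73815 ≡ 307 (mod 782)
307 - 756 = -449 ≡ 333 (mod 782)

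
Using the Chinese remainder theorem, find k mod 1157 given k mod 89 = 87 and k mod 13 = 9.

89⁻¹ mod 13: 89·6 ≡ 1 (mod 13), so 89⁻¹ ≡ 6.
k = 87 + 89·((9 − 87)·6 mod 13) = 87 + 89·0 = 87.

87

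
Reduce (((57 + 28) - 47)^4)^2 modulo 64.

0

57 + 28 = 85 ≡ 21 (mod 64)
21 - 47 = -26 ≡ 38 (mod 64)
(38)^4 ≡ 16 (mod 64)
(16)^2 ≡ 0 (mod 64)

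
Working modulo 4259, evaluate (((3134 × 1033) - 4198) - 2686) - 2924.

3134 × 1033 = 3237422 ≡ 582 (mod 4259)
582 - 4198 = -3616 ≡ 643 (mod 4259)
643 - 2686 = -2043 ≡ 2216 (mod 4259)
2216 - 2924 = -708 ≡ 3551 (mod 4259)

3551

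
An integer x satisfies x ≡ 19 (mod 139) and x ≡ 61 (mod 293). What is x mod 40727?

7386

139⁻¹ mod 293: 139×78 ≡ 1 (mod 293), so 139⁻¹ ≡ 78.
x = 19 + 139×((61 − 19)×78 mod 293) = 19 + 139×53 = 7386.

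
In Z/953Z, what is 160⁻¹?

137

953 = 5×160 + 153
160 = 1×153 + 7
153 = 21×7 + 6
7 = 1×6 + 1
6 = 6×1 + 0
gcd(160, 953) = 1, so the inverse exists.
Back-substitute for 1:
1 = 1×7 − 1×6
  = −1×153 + 22×7
  = 22×160 − 23×153
  = −23×953 + 137×160
So 160⁻¹ ≡ 137 (mod 953).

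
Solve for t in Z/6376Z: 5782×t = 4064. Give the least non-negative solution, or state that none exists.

2784

gcd(5782, 6376) = 2, and 2 | 4064, so solutions exist.
Divide through by 2: 2891×t = 2032 (mod 3188).
2891⁻¹ ≡ 2179 (mod 3188).
t ≡ 2179×2032 ≡ 2784 (mod 3188).
The smallest non-negative solution is t = 2784.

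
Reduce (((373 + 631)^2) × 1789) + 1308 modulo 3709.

373 + 631 = 1004
(1004)^2 ≡ 2877 (mod 3709)
2877 × 1789 = 5146953 ≡ 2570 (mod 3709)
2570 + 1308 = 3878 ≡ 169 (mod 3709)

169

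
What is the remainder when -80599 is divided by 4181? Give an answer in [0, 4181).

3021

-80599 = -20*4181 + 3021, so -80599 ≡ 3021 (mod 4181).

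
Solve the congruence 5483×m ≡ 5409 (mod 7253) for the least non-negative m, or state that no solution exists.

gcd(5483, 7253) = 1, so a unique solution mod 7253 exists.
5483⁻¹ ≡ 6708 (mod 7253).
m ≡ 6708×5409 ≡ 4066 (mod 7253).

4066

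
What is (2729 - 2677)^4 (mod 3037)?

2729 - 2677 = 52
(52)^4 ≡ 1557 (mod 3037)

1557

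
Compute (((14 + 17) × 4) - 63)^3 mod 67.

52

14 + 17 = 31
31 × 4 = 124 ≡ 57 (mod 67)
57 - 63 = -6 ≡ 61 (mod 67)
(61)^3 ≡ 52 (mod 67)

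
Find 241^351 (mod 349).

178

Using repeated squaring:
351 in binary is 101011111, i.e. 351 = 256 + 64 + 16 + 8 + 4 + 2 + 1.
241^1 ≡ 241 (mod 349)
241^2 ≡ 241^2 = 58081 ≡ 147 (mod 349)
241^4 ≡ 147^2 = 21609 ≡ 320 (mod 349)
241^8 ≡ 320^2 = 102400 ≡ 143 (mod 349)
241^16 ≡ 143^2 = 20449 ≡ 207 (mod 349)
241^32 ≡ 207^2 = 42849 ≡ 271 (mod 349)
241^64 ≡ 271^2 = 73441 ≡ 151 (mod 349)
241^128 ≡ 151^2 = 22801 ≡ 116 (mod 349)
241^256 ≡ 116^2 = 13456 ≡ 194 (mod 349)
241^351 = 241^256 · 241^64 · 241^16 · 241^8 · 241^4 · 241^2 · 241^1 ≡ 194 · 151 · 207 · 143 · 320 · 147 · 241 (mod 349).
Accumulate the product:
194 · 151 = 29294 ≡ 327
327 · 207 = 67689 ≡ 332
332 · 143 = 47476 ≡ 12
12 · 320 = 3840 ≡ 1
1 · 147 = 147
147 · 241 = 35427 ≡ 178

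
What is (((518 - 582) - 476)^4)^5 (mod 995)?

518 - 582 = -64 ≡ 931 (mod 995)
931 - 476 = 455
(455)^4 ≡ 245 (mod 995)
(245)^5 ≡ 165 (mod 995)

165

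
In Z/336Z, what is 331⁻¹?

67

336 = 1·331 + 5
331 = 66·5 + 1
5 = 5·1 + 0
gcd(331, 336) = 1, so the inverse exists.
Back-substitute for 1:
1 = 1·331 − 66·5
  = −66·336 + 67·331
So 331⁻¹ ≡ 67 (mod 336).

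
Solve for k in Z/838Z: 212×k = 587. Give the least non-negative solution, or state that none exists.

no solution

gcd(212, 838) = 2, and 2 does not divide 587.
So the congruence has no solution.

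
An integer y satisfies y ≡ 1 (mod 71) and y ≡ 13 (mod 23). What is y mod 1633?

71⁻¹ mod 23: 71*12 ≡ 1 (mod 23), so 71⁻¹ ≡ 12.
y = 1 + 71*((13 − 1)*12 mod 23) = 1 + 71*6 = 427.
Check: 427 mod 71 = 1, 427 mod 23 = 13. ✓

427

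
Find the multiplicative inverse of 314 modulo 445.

214

445 = 1×314 + 131
314 = 2×131 + 52
131 = 2×52 + 27
52 = 1×27 + 25
27 = 1×25 + 2
25 = 12×2 + 1
2 = 2×1 + 0
gcd(314, 445) = 1, so the inverse exists.
Bézout: 1 = −151×445 + 214×314.
So 314⁻¹ ≡ 214 (mod 445).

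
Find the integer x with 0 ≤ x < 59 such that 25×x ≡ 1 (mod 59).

By the extended Euclidean algorithm:
59 = 2·25 + 9
25 = 2·9 + 7
9 = 1·7 + 2
7 = 3·2 + 1
2 = 2·1 + 0
gcd(25, 59) = 1, so the inverse exists.
Bézout: 1 = −11·59 + 26·25.
So 25⁻¹ ≡ 26 (mod 59).

26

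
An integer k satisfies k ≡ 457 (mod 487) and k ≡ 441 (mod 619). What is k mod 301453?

487⁻¹ mod 619: 487*483 ≡ 1 (mod 619), so 487⁻¹ ≡ 483.
k = 457 + 487*((441 − 457)*483 mod 619) = 457 + 487*319 = 155810.

155810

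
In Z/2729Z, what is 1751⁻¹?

2090

Run the extended Euclidean algorithm:
2729 = 1*1751 + 978
1751 = 1*978 + 773
978 = 1*773 + 205
773 = 3*205 + 158
205 = 1*158 + 47
158 = 3*47 + 17
47 = 2*17 + 13
17 = 1*13 + 4
13 = 3*4 + 1
4 = 4*1 + 0
gcd(1751, 2729) = 1, so the inverse exists.
Back-substitute for 1:
1 = 1*13 − 3*4
  = −3*17 + 4*13
  = 4*47 − 11*17
  = −11*158 + 37*47
  = 37*205 − 48*158
  = −48*773 + 181*205
  = 181*978 − 229*773
  = −229*1751 + 410*978
  = 410*2729 − 639*1751
So 1751⁻¹ ≡ −639 ≡ 2090 (mod 2729).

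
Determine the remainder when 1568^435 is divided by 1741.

Using repeated squaring:
435 in binary is 110110011, i.e. 435 = 256 + 128 + 32 + 16 + 2 + 1.
1568^1 ≡ 1568 (mod 1741)
1568^2 ≡ 1568^2 = 2458624 ≡ 332 (mod 1741)
1568^4 ≡ 332^2 = 110224 ≡ 541 (mod 1741)
1568^8 ≡ 541^2 = 292681 ≡ 193 (mod 1741)
1568^16 ≡ 193^2 = 37249 ≡ 688 (mod 1741)
1568^32 ≡ 688^2 = 473344 ≡ 1533 (mod 1741)
1568^64 ≡ 1533^2 = 2350089 ≡ 1480 (mod 1741)
1568^128 ≡ 1480^2 = 2190400 ≡ 222 (mod 1741)
1568^256 ≡ 222^2 = 49284 ≡ 536 (mod 1741)
1568^435 = 1568^256 · 1568^128 · 1568^32 · 1568^16 · 1568^2 · 1568^1 ≡ 536 · 222 · 1533 · 688 · 332 · 1568 (mod 1741).
Accumulate the product:
536 · 222 = 118992 ≡ 604
604 · 1533 = 925932 ≡ 1461
1461 · 688 = 1005168 ≡ 611
611 · 332 = 202852 ≡ 896
896 · 1568 = 1404928 ≡ 1682

1682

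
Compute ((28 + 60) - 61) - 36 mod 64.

55

28 + 60 = 88 ≡ 24 (mod 64)
24 - 61 = -37 ≡ 27 (mod 64)
27 - 36 = -9 ≡ 55 (mod 64)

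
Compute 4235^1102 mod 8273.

6619

4235^1 ≡ 4235 (mod 8273)
4235^2 ≡ 4235^2 = 17935225 ≡ 7634 (mod 8273)
4235^4 ≡ 7634^2 = 58277956 ≡ 2944 (mod 8273)
4235^8 ≡ 2944^2 = 8667136 ≡ 5305 (mod 8273)
4235^16 ≡ 5305^2 = 28143025 ≡ 6552 (mod 8273)
4235^32 ≡ 6552^2 = 42928704 ≡ 107 (mod 8273)
4235^64 ≡ 107^2 = 11449 ≡ 3176 (mod 8273)
4235^128 ≡ 3176^2 = 10086976 ≡ 2189 (mod 8273)
4235^256 ≡ 2189^2 = 4791721 ≡ 1654 (mod 8273)
4235^512 ≡ 1654^2 = 2735716 ≡ 5626 (mod 8273)
4235^1024 ≡ 5626^2 = 31651876 ≡ 7651 (mod 8273)
4235^1102 = 4235^1024 * 4235^64 * 4235^8 * 4235^4 * 4235^2 ≡ 7651 * 3176 * 5305 * 2944 * 7634 (mod 8273).
Accumulate the product:
7651 * 3176 = 24299576 ≡ 1775
1775 * 5305 = 9416375 ≡ 1701
1701 * 2944 = 5007744 ≡ 2579
2579 * 7634 = 19688086 ≡ 6619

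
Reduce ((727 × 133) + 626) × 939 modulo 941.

153

727 × 133 = 96691 ≡ 709 (mod 941)
709 + 626 = 1335 ≡ 394 (mod 941)
394 × 939 = 369966 ≡ 153 (mod 941)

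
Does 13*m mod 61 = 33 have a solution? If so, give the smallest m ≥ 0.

gcd(13, 61) = 1, so a unique solution mod 61 exists.
13⁻¹ ≡ 47 (mod 61).
m ≡ 47*33 ≡ 26 (mod 61).

26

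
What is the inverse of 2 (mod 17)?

17 = 8*2 + 1
2 = 2*1 + 0
gcd(2, 17) = 1, so the inverse exists.
Back-substitute for 1:
1 = 1*17 − 8*2
So 2⁻¹ ≡ −8 ≡ 9 (mod 17).

9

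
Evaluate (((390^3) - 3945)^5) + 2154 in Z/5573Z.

2030

(390)^3 ≡ 5561 (mod 5573)
5561 - 3945 = 1616
(1616)^5 ≡ 5449 (mod 5573)
5449 + 2154 = 7603 ≡ 2030 (mod 5573)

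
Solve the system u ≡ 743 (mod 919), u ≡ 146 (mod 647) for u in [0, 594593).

40260

919⁻¹ mod 647: 919·402 ≡ 1 (mod 647), so 919⁻¹ ≡ 402.
u = 743 + 919·((146 − 743)·402 mod 647) = 743 + 919·43 = 40260.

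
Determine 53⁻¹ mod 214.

Run the extended Euclidean algorithm:
214 = 4*53 + 2
53 = 26*2 + 1
2 = 2*1 + 0
gcd(53, 214) = 1, so the inverse exists.
Bézout: 1 = −26*214 + 105*53.
So 53⁻¹ ≡ 105 (mod 214).

105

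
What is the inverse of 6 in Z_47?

8

47 = 7*6 + 5
6 = 1*5 + 1
5 = 5*1 + 0
gcd(6, 47) = 1, so the inverse exists.
Bézout: 1 = −1*47 + 8*6.
So 6⁻¹ ≡ 8 (mod 47).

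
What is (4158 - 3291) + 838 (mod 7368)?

1705

4158 - 3291 = 867
867 + 838 = 1705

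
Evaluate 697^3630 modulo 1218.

697^1 ≡ 697 (mod 1218)
697^2 ≡ 697^2 = 485809 ≡ 1045 (mod 1218)
697^4 ≡ 1045^2 = 1092025 ≡ 697 (mod 1218)
697^8 ≡ 697^2 = 485809 ≡ 1045 (mod 1218)
697^16 ≡ 1045^2 = 1092025 ≡ 697 (mod 1218)
697^32 ≡ 697^2 = 485809 ≡ 1045 (mod 1218)
697^64 ≡ 1045^2 = 1092025 ≡ 697 (mod 1218)
697^128 ≡ 697^2 = 485809 ≡ 1045 (mod 1218)
697^256 ≡ 1045^2 = 1092025 ≡ 697 (mod 1218)
697^512 ≡ 697^2 = 485809 ≡ 1045 (mod 1218)
697^1024 ≡ 1045^2 = 1092025 ≡ 697 (mod 1218)
697^2048 ≡ 697^2 = 485809 ≡ 1045 (mod 1218)
697^3630 = 697^2048 × 697^1024 × 697^512 × 697^32 × 697^8 × 697^4 × 697^2 ≡ 1045 × 697 × 1045 × 1045 × 1045 × 697 × 1045 (mod 1218).
Accumulate the product:
1045 × 697 = 728365 ≡ 1
1 × 1045 = 1045
1045 × 1045 = 1092025 ≡ 697
697 × 1045 = 728365 ≡ 1
1 × 697 = 697
697 × 1045 = 728365 ≡ 1

1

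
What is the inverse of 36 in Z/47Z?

17

47 = 1*36 + 11
36 = 3*11 + 3
11 = 3*3 + 2
3 = 1*2 + 1
2 = 2*1 + 0
gcd(36, 47) = 1, so the inverse exists.
Back-substitute for 1:
1 = 1*3 − 1*2
  = −1*11 + 4*3
  = 4*36 − 13*11
  = −13*47 + 17*36
So 36⁻¹ ≡ 17 (mod 47).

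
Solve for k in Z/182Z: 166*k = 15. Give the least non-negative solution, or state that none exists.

gcd(166, 182) = 2, and 2 does not divide 15.
So the congruence has no solution.

no solution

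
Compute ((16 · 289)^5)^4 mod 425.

16 · 289 = 4624 ≡ 374 (mod 425)
(374)^5 ≡ 374 (mod 425)
(374)^4 ≡ 51 (mod 425)

51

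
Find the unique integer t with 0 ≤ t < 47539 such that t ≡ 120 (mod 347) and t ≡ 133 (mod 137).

347⁻¹ mod 137: 347*122 ≡ 1 (mod 137), so 347⁻¹ ≡ 122.
t = 120 + 347*((133 − 120)*122 mod 137) = 120 + 347*79 = 27533.

27533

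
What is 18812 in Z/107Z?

87

18812 = 175×107 + 87, so 18812 ≡ 87 (mod 107).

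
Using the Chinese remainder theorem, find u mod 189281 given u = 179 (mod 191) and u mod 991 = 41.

161574

191⁻¹ mod 991: 191·633 ≡ 1 (mod 991), so 191⁻¹ ≡ 633.
u = 179 + 191·((41 − 179)·633 mod 991) = 179 + 191·845 = 161574.
Check: 161574 mod 191 = 179, 161574 mod 991 = 41. ✓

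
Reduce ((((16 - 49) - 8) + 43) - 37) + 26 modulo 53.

16 - 49 = -33 ≡ 20 (mod 53)
20 - 8 = 12
12 + 43 = 55 ≡ 2 (mod 53)
2 - 37 = -35 ≡ 18 (mod 53)
18 + 26 = 44

44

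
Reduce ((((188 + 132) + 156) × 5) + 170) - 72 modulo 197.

188 + 132 = 320 ≡ 123 (mod 197)
123 + 156 = 279 ≡ 82 (mod 197)
82 × 5 = 410 ≡ 16 (mod 197)
16 + 170 = 186
186 - 72 = 114

114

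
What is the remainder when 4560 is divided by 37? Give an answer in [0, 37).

9

4560 = 123·37 + 9, so 4560 ≡ 9 (mod 37).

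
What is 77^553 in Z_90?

77

553 in binary is 1000101001, i.e. 553 = 512 + 32 + 8 + 1.
77^1 ≡ 77 (mod 90)
77^2 ≡ 77^2 = 5929 ≡ 79 (mod 90)
77^4 ≡ 79^2 = 6241 ≡ 31 (mod 90)
77^8 ≡ 31^2 = 961 ≡ 61 (mod 90)
77^16 ≡ 61^2 = 3721 ≡ 31 (mod 90)
77^32 ≡ 31^2 = 961 ≡ 61 (mod 90)
77^64 ≡ 61^2 = 3721 ≡ 31 (mod 90)
77^128 ≡ 31^2 = 961 ≡ 61 (mod 90)
77^256 ≡ 61^2 = 3721 ≡ 31 (mod 90)
77^512 ≡ 31^2 = 961 ≡ 61 (mod 90)
77^553 = 77^512 × 77^32 × 77^8 × 77^1 ≡ 61 × 61 × 61 × 77 (mod 90).
Accumulate the product:
61 × 61 = 3721 ≡ 31
31 × 61 = 1891 ≡ 1
1 × 77 = 77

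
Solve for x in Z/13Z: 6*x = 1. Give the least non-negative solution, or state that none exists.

11

gcd(6, 13) = 1, so a unique solution mod 13 exists.
6⁻¹ ≡ 11 (mod 13).
x ≡ 11*1 ≡ 11 (mod 13).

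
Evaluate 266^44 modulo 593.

30

Compute successive squares:
44 in binary is 101100, i.e. 44 = 32 + 8 + 4.
266^1 ≡ 266 (mod 593)
266^2 ≡ 266^2 = 70756 ≡ 189 (mod 593)
266^4 ≡ 189^2 = 35721 ≡ 141 (mod 593)
266^8 ≡ 141^2 = 19881 ≡ 312 (mod 593)
266^16 ≡ 312^2 = 97344 ≡ 92 (mod 593)
266^32 ≡ 92^2 = 8464 ≡ 162 (mod 593)
266^44 = 266^32 · 266^8 · 266^4 ≡ 162 · 312 · 141 (mod 593).
Accumulate the product:
162 · 312 = 50544 ≡ 139
139 · 141 = 19599 ≡ 30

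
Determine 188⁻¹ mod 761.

676

Run the extended Euclidean algorithm:
761 = 4*188 + 9
188 = 20*9 + 8
9 = 1*8 + 1
8 = 8*1 + 0
gcd(188, 761) = 1, so the inverse exists.
Back-substitute for 1:
1 = 1*9 − 1*8
  = −1*188 + 21*9
  = 21*761 − 85*188
So 188⁻¹ ≡ −85 ≡ 676 (mod 761).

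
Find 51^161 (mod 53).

Using repeated squaring:
161 in binary is 10100001, i.e. 161 = 128 + 32 + 1.
51^1 ≡ 51 (mod 53)
51^2 ≡ 51^2 = 2601 ≡ 4 (mod 53)
51^4 ≡ 4^2 = 16 (mod 53)
51^8 ≡ 16^2 = 256 ≡ 44 (mod 53)
51^16 ≡ 44^2 = 1936 ≡ 28 (mod 53)
51^32 ≡ 28^2 = 784 ≡ 42 (mod 53)
51^64 ≡ 42^2 = 1764 ≡ 15 (mod 53)
51^128 ≡ 15^2 = 225 ≡ 13 (mod 53)
51^161 = 51^128 · 51^32 · 51^1 ≡ 13 · 42 · 51 (mod 53).
Accumulate the product:
13 · 42 = 546 ≡ 16
16 · 51 = 816 ≡ 21

21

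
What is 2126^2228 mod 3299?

2956

Using repeated squaring:
2228 in binary is 100010110100, i.e. 2228 = 2048 + 128 + 32 + 16 + 4.
2126^1 ≡ 2126 (mod 3299)
2126^2 ≡ 2126^2 = 4519876 ≡ 246 (mod 3299)
2126^4 ≡ 246^2 = 60516 ≡ 1134 (mod 3299)
2126^8 ≡ 1134^2 = 1285956 ≡ 2645 (mod 3299)
2126^16 ≡ 2645^2 = 6996025 ≡ 2145 (mod 3299)
2126^32 ≡ 2145^2 = 4601025 ≡ 2219 (mod 3299)
2126^64 ≡ 2219^2 = 4923961 ≡ 1853 (mod 3299)
2126^128 ≡ 1853^2 = 3433609 ≡ 2649 (mod 3299)
2126^256 ≡ 2649^2 = 7017201 ≡ 228 (mod 3299)
2126^512 ≡ 228^2 = 51984 ≡ 2499 (mod 3299)
2126^1024 ≡ 2499^2 = 6245001 ≡ 3293 (mod 3299)
2126^2048 ≡ 3293^2 = 10843849 ≡ 36 (mod 3299)
2126^2228 = 2126^2048 * 2126^128 * 2126^32 * 2126^16 * 2126^4 ≡ 36 * 2649 * 2219 * 2145 * 1134 (mod 3299).
Accumulate the product:
36 * 2649 = 95364 ≡ 2992
2992 * 2219 = 6639248 ≡ 1660
1660 * 2145 = 3560700 ≡ 1079
1079 * 1134 = 1223586 ≡ 2956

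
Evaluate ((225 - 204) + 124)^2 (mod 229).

186

225 - 204 = 21
21 + 124 = 145
(145)^2 ≡ 186 (mod 229)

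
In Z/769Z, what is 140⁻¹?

769 = 5*140 + 69
140 = 2*69 + 2
69 = 34*2 + 1
2 = 2*1 + 0
gcd(140, 769) = 1, so the inverse exists.
Bézout: 1 = 69*769 − 379*140.
So 140⁻¹ ≡ −379 ≡ 390 (mod 769).

390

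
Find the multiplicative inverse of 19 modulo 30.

19

Run the extended Euclidean algorithm:
30 = 1*19 + 11
19 = 1*11 + 8
11 = 1*8 + 3
8 = 2*3 + 2
3 = 1*2 + 1
2 = 2*1 + 0
gcd(19, 30) = 1, so the inverse exists.
Bézout: 1 = 7*30 − 11*19.
So 19⁻¹ ≡ −11 ≡ 19 (mod 30).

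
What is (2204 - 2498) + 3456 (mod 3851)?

3162

2204 - 2498 = -294 ≡ 3557 (mod 3851)
3557 + 3456 = 7013 ≡ 3162 (mod 3851)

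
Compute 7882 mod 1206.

7882 = 6×1206 + 646, so 7882 ≡ 646 (mod 1206).

646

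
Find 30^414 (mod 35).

15

By square-and-multiply:
414 in binary is 110011110, i.e. 414 = 256 + 128 + 16 + 8 + 4 + 2.
30^1 ≡ 30 (mod 35)
30^2 ≡ 30^2 = 900 ≡ 25 (mod 35)
30^4 ≡ 25^2 = 625 ≡ 30 (mod 35)
30^8 ≡ 30^2 = 900 ≡ 25 (mod 35)
30^16 ≡ 25^2 = 625 ≡ 30 (mod 35)
30^32 ≡ 30^2 = 900 ≡ 25 (mod 35)
30^64 ≡ 25^2 = 625 ≡ 30 (mod 35)
30^128 ≡ 30^2 = 900 ≡ 25 (mod 35)
30^256 ≡ 25^2 = 625 ≡ 30 (mod 35)
30^414 = 30^256 × 30^128 × 30^16 × 30^8 × 30^4 × 30^2 ≡ 30 × 25 × 30 × 25 × 30 × 25 (mod 35).
Accumulate the product:
30 × 25 = 750 ≡ 15
15 × 30 = 450 ≡ 30
30 × 25 = 750 ≡ 15
15 × 30 = 450 ≡ 30
30 × 25 = 750 ≡ 15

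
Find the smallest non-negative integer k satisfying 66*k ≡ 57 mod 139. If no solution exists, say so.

83

gcd(66, 139) = 1, so a unique solution mod 139 exists.
66⁻¹ ≡ 99 (mod 139).
k ≡ 99*57 ≡ 83 (mod 139).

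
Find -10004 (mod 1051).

506

-10004 = -10*1051 + 506, so -10004 ≡ 506 (mod 1051).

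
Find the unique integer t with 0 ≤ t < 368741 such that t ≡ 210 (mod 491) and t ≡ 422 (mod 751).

243746

491⁻¹ mod 751: 491×725 ≡ 1 (mod 751), so 491⁻¹ ≡ 725.
t = 210 + 491×((422 − 210)×725 mod 751) = 210 + 491×496 = 243746.
Check: 243746 mod 491 = 210, 243746 mod 751 = 422. ✓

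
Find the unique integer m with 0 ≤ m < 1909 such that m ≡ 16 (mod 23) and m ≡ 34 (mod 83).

200

23⁻¹ mod 83: 23·65 ≡ 1 (mod 83), so 23⁻¹ ≡ 65.
m = 16 + 23·((34 − 16)·65 mod 83) = 16 + 23·8 = 200.
Check: 200 mod 23 = 16, 200 mod 83 = 34. ✓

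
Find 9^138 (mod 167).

24

138 in binary is 10001010, i.e. 138 = 128 + 8 + 2.
9^1 ≡ 9 (mod 167)
9^2 ≡ 9^2 = 81 (mod 167)
9^4 ≡ 81^2 = 6561 ≡ 48 (mod 167)
9^8 ≡ 48^2 = 2304 ≡ 133 (mod 167)
9^16 ≡ 133^2 = 17689 ≡ 154 (mod 167)
9^32 ≡ 154^2 = 23716 ≡ 2 (mod 167)
9^64 ≡ 2^2 = 4 (mod 167)
9^128 ≡ 4^2 = 16 (mod 167)
9^138 = 9^128 · 9^8 · 9^2 ≡ 16 · 133 · 81 (mod 167).
Accumulate the product:
16 · 133 = 2128 ≡ 124
124 · 81 = 10044 ≡ 24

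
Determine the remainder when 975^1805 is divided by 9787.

4826

Using repeated squaring:
975^1 ≡ 975 (mod 9787)
975^2 ≡ 975^2 = 950625 ≡ 1286 (mod 9787)
975^4 ≡ 1286^2 = 1653796 ≡ 9580 (mod 9787)
975^8 ≡ 9580^2 = 91776400 ≡ 3701 (mod 9787)
975^16 ≡ 3701^2 = 13697401 ≡ 5388 (mod 9787)
975^32 ≡ 5388^2 = 29030544 ≡ 2302 (mod 9787)
975^64 ≡ 2302^2 = 5299204 ≡ 4437 (mod 9787)
975^128 ≡ 4437^2 = 19686969 ≡ 5312 (mod 9787)
975^256 ≡ 5312^2 = 28217344 ≡ 1423 (mod 9787)
975^512 ≡ 1423^2 = 2024929 ≡ 8807 (mod 9787)
975^1024 ≡ 8807^2 = 77563249 ≡ 1274 (mod 9787)
975^1805 = 975^1024 * 975^512 * 975^256 * 975^8 * 975^4 * 975^1 ≡ 1274 * 8807 * 1423 * 3701 * 9580 * 975 (mod 9787).
Accumulate the product:
1274 * 8807 = 11220118 ≡ 4216
4216 * 1423 = 5999368 ≡ 9724
9724 * 3701 = 35988524 ≡ 1725
1725 * 9580 = 16525500 ≡ 5044
5044 * 975 = 4917900 ≡ 4826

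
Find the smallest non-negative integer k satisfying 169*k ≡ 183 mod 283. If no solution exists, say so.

125

gcd(169, 283) = 1, so a unique solution mod 283 exists.
169⁻¹ ≡ 211 (mod 283).
k ≡ 211*183 ≡ 125 (mod 283).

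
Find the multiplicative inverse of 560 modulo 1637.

1599

1637 = 2×560 + 517
560 = 1×517 + 43
517 = 12×43 + 1
43 = 43×1 + 0
gcd(560, 1637) = 1, so the inverse exists.
Bézout: 1 = 13×1637 − 38×560.
So 560⁻¹ ≡ −38 ≡ 1599 (mod 1637).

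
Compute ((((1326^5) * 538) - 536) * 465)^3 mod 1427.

360

(1326)^5 ≡ 1370 (mod 1427)
1370 * 538 = 737060 ≡ 728 (mod 1427)
728 - 536 = 192
192 * 465 = 89280 ≡ 806 (mod 1427)
(806)^3 ≡ 360 (mod 1427)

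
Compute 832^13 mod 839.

13 in binary is 1101, i.e. 13 = 8 + 4 + 1.
832^1 ≡ 832 (mod 839)
832^2 ≡ 832^2 = 692224 ≡ 49 (mod 839)
832^4 ≡ 49^2 = 2401 ≡ 723 (mod 839)
832^8 ≡ 723^2 = 522729 ≡ 32 (mod 839)
832^13 = 832^8 · 832^4 · 832^1 ≡ 32 · 723 · 832 (mod 839).
Accumulate the product:
32 · 723 = 23136 ≡ 483
483 · 832 = 401856 ≡ 814

814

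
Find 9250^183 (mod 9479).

Using repeated squaring:
183 in binary is 10110111, i.e. 183 = 128 + 32 + 16 + 4 + 2 + 1.
9250^1 ≡ 9250 (mod 9479)
9250^2 ≡ 9250^2 = 85562500 ≡ 5046 (mod 9479)
9250^4 ≡ 5046^2 = 25462116 ≡ 1522 (mod 9479)
9250^8 ≡ 1522^2 = 2316484 ≡ 3608 (mod 9479)
9250^16 ≡ 3608^2 = 13017664 ≡ 2997 (mod 9479)
9250^32 ≡ 2997^2 = 8982009 ≡ 5396 (mod 9479)
9250^64 ≡ 5396^2 = 29116816 ≡ 6807 (mod 9479)
9250^128 ≡ 6807^2 = 46335249 ≡ 1897 (mod 9479)
9250^183 = 9250^128 · 9250^32 · 9250^16 · 9250^4 · 9250^2 · 9250^1 ≡ 1897 · 5396 · 2997 · 1522 · 5046 · 9250 (mod 9479).
Accumulate the product:
1897 · 5396 = 10236212 ≡ 8371
8371 · 2997 = 25087887 ≡ 6453
6453 · 1522 = 9821466 ≡ 1222
1222 · 5046 = 6166212 ≡ 4862
4862 · 9250 = 44973500 ≡ 5124

5124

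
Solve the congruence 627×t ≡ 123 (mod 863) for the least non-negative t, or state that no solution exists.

gcd(627, 863) = 1, so a unique solution mod 863 exists.
627⁻¹ ≡ 245 (mod 863).
t ≡ 245×123 ≡ 793 (mod 863).

793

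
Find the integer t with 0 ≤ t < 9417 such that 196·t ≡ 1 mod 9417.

By the extended Euclidean algorithm:
9417 = 48×196 + 9
196 = 21×9 + 7
9 = 1×7 + 2
7 = 3×2 + 1
2 = 2×1 + 0
gcd(196, 9417) = 1, so the inverse exists.
Bézout: 1 = −87×9417 + 4180×196.
So 196⁻¹ ≡ 4180 (mod 9417).

4180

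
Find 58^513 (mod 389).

513 in binary is 1000000001, i.e. 513 = 512 + 1.
58^1 ≡ 58 (mod 389)
58^2 ≡ 58^2 = 3364 ≡ 252 (mod 389)
58^4 ≡ 252^2 = 63504 ≡ 97 (mod 389)
58^8 ≡ 97^2 = 9409 ≡ 73 (mod 389)
58^16 ≡ 73^2 = 5329 ≡ 272 (mod 389)
58^32 ≡ 272^2 = 73984 ≡ 74 (mod 389)
58^64 ≡ 74^2 = 5476 ≡ 30 (mod 389)
58^128 ≡ 30^2 = 900 ≡ 122 (mod 389)
58^256 ≡ 122^2 = 14884 ≡ 102 (mod 389)
58^512 ≡ 102^2 = 10404 ≡ 290 (mod 389)
58^513 = 58^512 * 58^1 ≡ 290 * 58 (mod 389).
290 * 58 = 16820 ≡ 93 (mod 389).

93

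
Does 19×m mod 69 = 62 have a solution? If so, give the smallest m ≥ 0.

gcd(19, 69) = 1, so a unique solution mod 69 exists.
19⁻¹ ≡ 40 (mod 69).
m ≡ 40×62 ≡ 65 (mod 69).

65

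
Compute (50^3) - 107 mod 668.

645

(50)^3 ≡ 84 (mod 668)
84 - 107 = -23 ≡ 645 (mod 668)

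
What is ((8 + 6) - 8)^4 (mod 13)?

8 + 6 = 14 ≡ 1 (mod 13)
1 - 8 = -7 ≡ 6 (mod 13)
(6)^4 ≡ 9 (mod 13)

9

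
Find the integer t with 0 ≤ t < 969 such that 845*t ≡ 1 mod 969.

758

Apply the Euclidean algorithm and back-substitute:
969 = 1·845 + 124
845 = 6·124 + 101
124 = 1·101 + 23
101 = 4·23 + 9
23 = 2·9 + 5
9 = 1·5 + 4
5 = 1·4 + 1
4 = 4·1 + 0
gcd(845, 969) = 1, so the inverse exists.
Bézout: 1 = 184·969 − 211·845.
So 845⁻¹ ≡ −211 ≡ 758 (mod 969).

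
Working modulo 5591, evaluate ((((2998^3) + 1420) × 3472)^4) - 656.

(2998)^3 ≡ 4625 (mod 5591)
4625 + 1420 = 6045 ≡ 454 (mod 5591)
454 × 3472 = 1576288 ≡ 5217 (mod 5591)
(5217)^4 ≡ 4610 (mod 5591)
4610 - 656 = 3954

3954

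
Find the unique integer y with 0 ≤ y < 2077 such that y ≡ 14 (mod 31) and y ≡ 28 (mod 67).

31⁻¹ mod 67: 31×13 ≡ 1 (mod 67), so 31⁻¹ ≡ 13.
y = 14 + 31×((28 − 14)×13 mod 67) = 14 + 31×48 = 1502.

1502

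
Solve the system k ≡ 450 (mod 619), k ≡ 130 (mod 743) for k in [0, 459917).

619⁻¹ mod 743: 619·737 ≡ 1 (mod 743), so 619⁻¹ ≡ 737.
k = 450 + 619·((130 − 450)·737 mod 743) = 450 + 619·434 = 269096.
Check: 269096 mod 619 = 450, 269096 mod 743 = 130. ✓

269096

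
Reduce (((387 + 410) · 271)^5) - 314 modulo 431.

387 + 410 = 797 ≡ 366 (mod 431)
366 · 271 = 99186 ≡ 56 (mod 431)
(56)^5 ≡ 407 (mod 431)
407 - 314 = 93

93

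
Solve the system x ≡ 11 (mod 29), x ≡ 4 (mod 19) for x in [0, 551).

29⁻¹ mod 19: 29*2 ≡ 1 (mod 19), so 29⁻¹ ≡ 2.
x = 11 + 29*((4 − 11)*2 mod 19) = 11 + 29*5 = 156.
Check: 156 mod 29 = 11, 156 mod 19 = 4. ✓

156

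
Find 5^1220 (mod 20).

5

By square-and-multiply:
5^1 ≡ 5 (mod 20)
5^2 ≡ 5^2 = 25 ≡ 5 (mod 20)
5^4 ≡ 5^2 = 25 ≡ 5 (mod 20)
5^8 ≡ 5^2 = 25 ≡ 5 (mod 20)
5^16 ≡ 5^2 = 25 ≡ 5 (mod 20)
5^32 ≡ 5^2 = 25 ≡ 5 (mod 20)
5^64 ≡ 5^2 = 25 ≡ 5 (mod 20)
5^128 ≡ 5^2 = 25 ≡ 5 (mod 20)
5^256 ≡ 5^2 = 25 ≡ 5 (mod 20)
5^512 ≡ 5^2 = 25 ≡ 5 (mod 20)
5^1024 ≡ 5^2 = 25 ≡ 5 (mod 20)
5^1220 = 5^1024 * 5^128 * 5^64 * 5^4 ≡ 5 * 5 * 5 * 5 (mod 20).
Accumulate the product:
5 * 5 = 25 ≡ 5
5 * 5 = 25 ≡ 5
5 * 5 = 25 ≡ 5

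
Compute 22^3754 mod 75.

3754 in binary is 111010101010, i.e. 3754 = 2048 + 1024 + 512 + 128 + 32 + 8 + 2.
22^1 ≡ 22 (mod 75)
22^2 ≡ 22^2 = 484 ≡ 34 (mod 75)
22^4 ≡ 34^2 = 1156 ≡ 31 (mod 75)
22^8 ≡ 31^2 = 961 ≡ 61 (mod 75)
22^16 ≡ 61^2 = 3721 ≡ 46 (mod 75)
22^32 ≡ 46^2 = 2116 ≡ 16 (mod 75)
22^64 ≡ 16^2 = 256 ≡ 31 (mod 75)
22^128 ≡ 31^2 = 961 ≡ 61 (mod 75)
22^256 ≡ 61^2 = 3721 ≡ 46 (mod 75)
22^512 ≡ 46^2 = 2116 ≡ 16 (mod 75)
22^1024 ≡ 16^2 = 256 ≡ 31 (mod 75)
22^2048 ≡ 31^2 = 961 ≡ 61 (mod 75)
22^3754 = 22^2048 * 22^1024 * 22^512 * 22^128 * 22^32 * 22^8 * 22^2 ≡ 61 * 31 * 16 * 61 * 16 * 61 * 34 (mod 75).
Accumulate the product:
61 * 31 = 1891 ≡ 16
16 * 16 = 256 ≡ 31
31 * 61 = 1891 ≡ 16
16 * 16 = 256 ≡ 31
31 * 61 = 1891 ≡ 16
16 * 34 = 544 ≡ 19

19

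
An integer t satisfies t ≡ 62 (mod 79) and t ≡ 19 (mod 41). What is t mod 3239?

79⁻¹ mod 41: 79·27 ≡ 1 (mod 41), so 79⁻¹ ≡ 27.
t = 62 + 79·((19 − 62)·27 mod 41) = 62 + 79·28 = 2274.

2274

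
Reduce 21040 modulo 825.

21040 = 25·825 + 415, so 21040 ≡ 415 (mod 825).

415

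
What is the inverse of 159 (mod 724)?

724 = 4*159 + 88
159 = 1*88 + 71
88 = 1*71 + 17
71 = 4*17 + 3
17 = 5*3 + 2
3 = 1*2 + 1
2 = 2*1 + 0
gcd(159, 724) = 1, so the inverse exists.
Back-substitute for 1:
1 = 1*3 − 1*2
  = −1*17 + 6*3
  = 6*71 − 25*17
  = −25*88 + 31*71
  = 31*159 − 56*88
  = −56*724 + 255*159
So 159⁻¹ ≡ 255 (mod 724).

255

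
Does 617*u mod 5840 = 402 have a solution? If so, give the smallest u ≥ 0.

5746

gcd(617, 5840) = 1, so a unique solution mod 5840 exists.
617⁻¹ ≡ 5433 (mod 5840).
u ≡ 5433*402 ≡ 5746 (mod 5840).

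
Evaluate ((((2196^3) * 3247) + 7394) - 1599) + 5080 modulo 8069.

6011

(2196)^3 ≡ 3659 (mod 8069)
3659 * 3247 = 11880773 ≡ 3205 (mod 8069)
3205 + 7394 = 10599 ≡ 2530 (mod 8069)
2530 - 1599 = 931
931 + 5080 = 6011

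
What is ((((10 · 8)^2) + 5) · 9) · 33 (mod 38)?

10 · 8 = 80 ≡ 4 (mod 38)
(4)^2 ≡ 16 (mod 38)
16 + 5 = 21
21 · 9 = 189 ≡ 37 (mod 38)
37 · 33 = 1221 ≡ 5 (mod 38)

5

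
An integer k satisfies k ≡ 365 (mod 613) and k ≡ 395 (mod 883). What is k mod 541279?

60439

613⁻¹ mod 883: 613·121 ≡ 1 (mod 883), so 613⁻¹ ≡ 121.
k = 365 + 613·((395 − 365)·121 mod 883) = 365 + 613·98 = 60439.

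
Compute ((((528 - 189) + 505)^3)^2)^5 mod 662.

274

528 - 189 = 339
339 + 505 = 844 ≡ 182 (mod 662)
(182)^3 ≡ 396 (mod 662)
(396)^2 ≡ 584 (mod 662)
(584)^5 ≡ 274 (mod 662)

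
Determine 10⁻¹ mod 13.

4

13 = 1*10 + 3
10 = 3*3 + 1
3 = 3*1 + 0
gcd(10, 13) = 1, so the inverse exists.
Bézout: 1 = −3*13 + 4*10.
So 10⁻¹ ≡ 4 (mod 13).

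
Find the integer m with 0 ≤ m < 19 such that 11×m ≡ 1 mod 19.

19 = 1·11 + 8
11 = 1·8 + 3
8 = 2·3 + 2
3 = 1·2 + 1
2 = 2·1 + 0
gcd(11, 19) = 1, so the inverse exists.
Back-substitute for 1:
1 = 1·3 − 1·2
  = −1·8 + 3·3
  = 3·11 − 4·8
  = −4·19 + 7·11
So 11⁻¹ ≡ 7 (mod 19).

7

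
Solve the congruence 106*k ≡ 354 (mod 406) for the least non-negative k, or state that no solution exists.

gcd(106, 406) = 2, and 2 | 354, so solutions exist.
Divide through by 2: 53*k = 177 (mod 203).
53⁻¹ ≡ 23 (mod 203).
k ≡ 23*177 ≡ 11 (mod 203).
The smallest non-negative solution is k = 11.

11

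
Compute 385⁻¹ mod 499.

267

499 = 1·385 + 114
385 = 3·114 + 43
114 = 2·43 + 28
43 = 1·28 + 15
28 = 1·15 + 13
15 = 1·13 + 2
13 = 6·2 + 1
2 = 2·1 + 0
gcd(385, 499) = 1, so the inverse exists.
Back-substitute for 1:
1 = 1·13 − 6·2
  = −6·15 + 7·13
  = 7·28 − 13·15
  = −13·43 + 20·28
  = 20·114 − 53·43
  = −53·385 + 179·114
  = 179·499 − 232·385
So 385⁻¹ ≡ −232 ≡ 267 (mod 499).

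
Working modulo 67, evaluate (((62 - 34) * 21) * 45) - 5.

57

62 - 34 = 28
28 * 21 = 588 ≡ 52 (mod 67)
52 * 45 = 2340 ≡ 62 (mod 67)
62 - 5 = 57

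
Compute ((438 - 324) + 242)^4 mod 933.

712

438 - 324 = 114
114 + 242 = 356
(356)^4 ≡ 712 (mod 933)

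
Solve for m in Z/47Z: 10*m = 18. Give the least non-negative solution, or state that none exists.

30

gcd(10, 47) = 1, so a unique solution mod 47 exists.
10⁻¹ ≡ 33 (mod 47).
m ≡ 33*18 ≡ 30 (mod 47).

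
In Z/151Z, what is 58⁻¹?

138

151 = 2*58 + 35
58 = 1*35 + 23
35 = 1*23 + 12
23 = 1*12 + 11
12 = 1*11 + 1
11 = 11*1 + 0
gcd(58, 151) = 1, so the inverse exists.
Bézout: 1 = 5*151 − 13*58.
So 58⁻¹ ≡ −13 ≡ 138 (mod 151).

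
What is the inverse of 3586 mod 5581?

4241

By the extended Euclidean algorithm:
5581 = 1×3586 + 1995
3586 = 1×1995 + 1591
1995 = 1×1591 + 404
1591 = 3×404 + 379
404 = 1×379 + 25
379 = 15×25 + 4
25 = 6×4 + 1
4 = 4×1 + 0
gcd(3586, 5581) = 1, so the inverse exists.
Back-substitute for 1:
1 = 1×25 − 6×4
  = −6×379 + 91×25
  = 91×404 − 97×379
  = −97×1591 + 382×404
  = 382×1995 − 479×1591
  = −479×3586 + 861×1995
  = 861×5581 − 1340×3586
So 3586⁻¹ ≡ −1340 ≡ 4241 (mod 5581).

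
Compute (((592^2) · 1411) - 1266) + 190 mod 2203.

(592)^2 ≡ 187 (mod 2203)
187 · 1411 = 263857 ≡ 1700 (mod 2203)
1700 - 1266 = 434
434 + 190 = 624

624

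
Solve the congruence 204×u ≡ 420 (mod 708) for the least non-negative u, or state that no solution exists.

gcd(204, 708) = 12, and 12 | 420, so solutions exist.
Divide through by 12: 17×u mod 59 = 35.
17⁻¹ ≡ 7 (mod 59).
u ≡ 7×35 ≡ 9 (mod 59).
The smallest non-negative solution is u = 9.

9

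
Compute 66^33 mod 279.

126

Compute successive squares:
33 in binary is 100001, i.e. 33 = 32 + 1.
66^1 ≡ 66 (mod 279)
66^2 ≡ 66^2 = 4356 ≡ 171 (mod 279)
66^4 ≡ 171^2 = 29241 ≡ 225 (mod 279)
66^8 ≡ 225^2 = 50625 ≡ 126 (mod 279)
66^16 ≡ 126^2 = 15876 ≡ 252 (mod 279)
66^32 ≡ 252^2 = 63504 ≡ 171 (mod 279)
66^33 = 66^32 * 66^1 ≡ 171 * 66 (mod 279).
171 * 66 = 11286 ≡ 126 (mod 279).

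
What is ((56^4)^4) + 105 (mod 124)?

37

(56)^4 ≡ 56 (mod 124)
(56)^4 ≡ 56 (mod 124)
56 + 105 = 161 ≡ 37 (mod 124)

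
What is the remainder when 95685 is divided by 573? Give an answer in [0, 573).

567

95685 = 166*573 + 567, so 95685 ≡ 567 (mod 573).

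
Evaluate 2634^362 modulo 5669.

1077

By square-and-multiply:
2634^1 ≡ 2634 (mod 5669)
2634^2 ≡ 2634^2 = 6937956 ≡ 4769 (mod 5669)
2634^4 ≡ 4769^2 = 22743361 ≡ 5002 (mod 5669)
2634^8 ≡ 5002^2 = 25020004 ≡ 2707 (mod 5669)
2634^16 ≡ 2707^2 = 7327849 ≡ 3501 (mod 5669)
2634^32 ≡ 3501^2 = 12257001 ≡ 623 (mod 5669)
2634^64 ≡ 623^2 = 388129 ≡ 2637 (mod 5669)
2634^128 ≡ 2637^2 = 6953769 ≡ 3575 (mod 5669)
2634^256 ≡ 3575^2 = 12780625 ≡ 2699 (mod 5669)
2634^362 = 2634^256 · 2634^64 · 2634^32 · 2634^8 · 2634^2 ≡ 2699 · 2637 · 623 · 2707 · 4769 (mod 5669).
Accumulate the product:
2699 · 2637 = 7117263 ≡ 2668
2668 · 623 = 1662164 ≡ 1147
1147 · 2707 = 3104929 ≡ 3986
3986 · 4769 = 19009234 ≡ 1077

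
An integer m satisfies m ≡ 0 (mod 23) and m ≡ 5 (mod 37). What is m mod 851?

23⁻¹ mod 37: 23×29 ≡ 1 (mod 37), so 23⁻¹ ≡ 29.
m = 0 + 23×((5 − 0)×29 mod 37) = 0 + 23×34 = 782.
Check: 782 mod 23 = 0, 782 mod 37 = 5. ✓

782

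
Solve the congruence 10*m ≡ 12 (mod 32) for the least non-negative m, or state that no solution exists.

14

gcd(10, 32) = 2, and 2 | 12, so solutions exist.
Divide through by 2: 5*m mod 16 = 6.
5⁻¹ ≡ 13 (mod 16).
m ≡ 13*6 ≡ 14 (mod 16).
The smallest non-negative solution is m = 14.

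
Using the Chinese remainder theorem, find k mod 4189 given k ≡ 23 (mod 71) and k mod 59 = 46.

71⁻¹ mod 59: 71*5 ≡ 1 (mod 59), so 71⁻¹ ≡ 5.
k = 23 + 71*((46 − 23)*5 mod 59) = 23 + 71*56 = 3999.

3999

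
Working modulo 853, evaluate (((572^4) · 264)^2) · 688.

55

(572)^4 ≡ 650 (mod 853)
650 · 264 = 171600 ≡ 147 (mod 853)
(147)^2 ≡ 284 (mod 853)
284 · 688 = 195392 ≡ 55 (mod 853)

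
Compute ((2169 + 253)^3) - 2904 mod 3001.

2169 + 253 = 2422
(2422)^3 ≡ 141 (mod 3001)
141 - 2904 = -2763 ≡ 238 (mod 3001)

238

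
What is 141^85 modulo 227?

By square-and-multiply:
85 in binary is 1010101, i.e. 85 = 64 + 16 + 4 + 1.
141^1 ≡ 141 (mod 227)
141^2 ≡ 141^2 = 19881 ≡ 132 (mod 227)
141^4 ≡ 132^2 = 17424 ≡ 172 (mod 227)
141^8 ≡ 172^2 = 29584 ≡ 74 (mod 227)
141^16 ≡ 74^2 = 5476 ≡ 28 (mod 227)
141^32 ≡ 28^2 = 784 ≡ 103 (mod 227)
141^64 ≡ 103^2 = 10609 ≡ 167 (mod 227)
141^85 = 141^64 * 141^16 * 141^4 * 141^1 ≡ 167 * 28 * 172 * 141 (mod 227).
Accumulate the product:
167 * 28 = 4676 ≡ 136
136 * 172 = 23392 ≡ 11
11 * 141 = 1551 ≡ 189

189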